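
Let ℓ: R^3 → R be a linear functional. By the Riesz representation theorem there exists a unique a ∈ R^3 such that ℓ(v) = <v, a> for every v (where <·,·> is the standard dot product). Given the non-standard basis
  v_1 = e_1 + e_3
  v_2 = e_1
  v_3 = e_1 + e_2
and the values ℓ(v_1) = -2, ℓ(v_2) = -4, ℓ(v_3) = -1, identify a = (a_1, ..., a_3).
a = (-4, 3, 2)

Write a = (a_1, ..., a_3) in the standard basis. For each basis vector v_i, ℓ(v_i) = <v_i, a> is a linear equation in the a_j's. Collect the n equations into a matrix system V a = ℓ, where row i of V is v_i (expressed in the standard basis). Since V is invertible (lower-triangular with 1s on the diagonal, up to permutation), solve by back-substitution:
  V =
[[1, 0, 1],
 [1, 0, 0],
 [1, 1, 0]]
  V a = (-2, -4, -1)
Solving gives a = (-4, 3, 2).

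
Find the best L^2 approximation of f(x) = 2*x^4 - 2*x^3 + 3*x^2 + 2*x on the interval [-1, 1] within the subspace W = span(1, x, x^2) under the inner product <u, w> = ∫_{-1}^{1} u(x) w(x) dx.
g(x) = 33*x^2/7 + 4*x/5 - 6/35

The best approximation g ∈ W is the orthogonal projection of f onto W. Writing g = a_0 + a_1 x + a_2 x^2, the coefficients solve the normal equations G · a = b where
  G_{ij} = <φ_i, φ_j> and b_i = <f, φ_i>, with φ_0 = 1, φ_1 = x, φ_2 = x^2.
G =
  [2, 0, 2/3]
  [0, 2/3, 0]
  [2/3, 0, 2/5],
b = (14/5, 8/15, 62/35).
Solving gives a_0 = -6/35, a_1 = 4/5, a_2 = 33/7, so
  g(x) = 33*x^2/7 + 4*x/5 - 6/35.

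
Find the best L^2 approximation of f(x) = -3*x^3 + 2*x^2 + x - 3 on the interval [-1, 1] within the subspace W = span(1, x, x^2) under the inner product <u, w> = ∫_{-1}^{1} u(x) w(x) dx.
g(x) = 2*x^2 - 4*x/5 - 3

The best approximation g ∈ W is the orthogonal projection of f onto W. Writing g = a_0 + a_1 x + a_2 x^2, the coefficients solve the normal equations G · a = b where
  G_{ij} = <φ_i, φ_j> and b_i = <f, φ_i>, with φ_0 = 1, φ_1 = x, φ_2 = x^2.
G =
  [2, 0, 2/3]
  [0, 2/3, 0]
  [2/3, 0, 2/5],
b = (-14/3, -8/15, -6/5).
Solving gives a_0 = -3, a_1 = -4/5, a_2 = 2, so
  g(x) = 2*x^2 - 4*x/5 - 3.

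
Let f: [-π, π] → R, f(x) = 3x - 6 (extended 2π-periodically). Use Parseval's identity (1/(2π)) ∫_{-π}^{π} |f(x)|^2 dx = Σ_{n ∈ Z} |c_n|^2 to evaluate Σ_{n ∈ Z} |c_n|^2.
Σ |c_n|^2 = 3π^2 + 36

Expand and integrate term by term over [-π, π]:
  ∫ (3x)^2 dx = 9·(2π^3/3); ∫ 2·3·(-6)·x dx = 0 (odd integrand); ∫ (-6)^2 dx = 36·2π.
So (1/(2π)) ∫_{-π}^{π} (3x - 6)^2 dx = 9π^2/3 + 36 = 3π^2 + 36.
Parseval ⇒ Σ |c_n|^2 = 3π^2 + 36.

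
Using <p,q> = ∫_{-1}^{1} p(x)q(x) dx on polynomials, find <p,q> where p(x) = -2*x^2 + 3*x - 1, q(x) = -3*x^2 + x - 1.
<p,q> = 146/15

Expand the product: p(x)·q(x) = 6*x^4 - 11*x^3 + 8*x^2 - 4*x + 1.
∫_{-1}^{1} of each monomial x^k gives [2/(k+1) if k even, 0 if k odd]. Integrating term-by-term (or equivalently evaluating the antiderivative F(x) = 6*x^5/5 - 11*x^4/4 + 8*x^3/3 - 2*x^2 + x at the endpoints):
  F(1) − F(−1) = 7/60 − (-577/60) = 146/15.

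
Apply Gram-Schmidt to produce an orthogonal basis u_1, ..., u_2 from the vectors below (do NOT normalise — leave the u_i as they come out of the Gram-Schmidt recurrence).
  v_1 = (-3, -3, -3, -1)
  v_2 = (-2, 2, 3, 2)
Orthogonal basis:
  u_1 = (-3, -3, -3, -1)
  u_2 = (-89/28, 23/28, 51/28, 45/28)

Apply the Gram-Schmidt recurrence
  u_1 = v_1
  u_i = v_i − Σ_{j<i} ((v_i · u_j) / (u_j · u_j)) · u_j.

Step by step this gives:
  u_1 = (-3, -3, -3, -1)
  u_2 = (-89/28, 23/28, 51/28, 45/28)

Orthogonality check:
  u_2 · u_1 = 0 (should be 0)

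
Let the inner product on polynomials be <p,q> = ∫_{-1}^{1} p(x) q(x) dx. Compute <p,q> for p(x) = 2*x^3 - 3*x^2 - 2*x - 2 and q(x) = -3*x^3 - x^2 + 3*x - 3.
<p,q> = 412/21

Expand the product: p(x)·q(x) = -6*x^6 + 7*x^5 + 15*x^4 - 7*x^3 + 5*x^2 + 6.
∫_{-1}^{1} of each monomial x^k gives [2/(k+1) if k even, 0 if k odd]. Integrating term-by-term (or equivalently evaluating the antiderivative F(x) = -6*x^7/7 + 7*x^6/6 + 3*x^5 - 7*x^4/4 + 5*x^3/3 + 6*x at the endpoints):
  F(1) − F(−1) = 775/84 − (-291/28) = 412/21.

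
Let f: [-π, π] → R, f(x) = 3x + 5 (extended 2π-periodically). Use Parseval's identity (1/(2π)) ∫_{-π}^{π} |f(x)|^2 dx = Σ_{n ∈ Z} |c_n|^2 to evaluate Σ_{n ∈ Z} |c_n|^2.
Σ |c_n|^2 = 3π^2 + 25

Expand and integrate term by term over [-π, π]:
  ∫ (3x)^2 dx = 9·(2π^3/3); ∫ 2·3·(5)·x dx = 0 (odd integrand); ∫ 5^2 dx = 25·2π.
So (1/(2π)) ∫_{-π}^{π} (3x + 5)^2 dx = 9π^2/3 + 25 = 3π^2 + 25.
Parseval ⇒ Σ |c_n|^2 = 3π^2 + 25.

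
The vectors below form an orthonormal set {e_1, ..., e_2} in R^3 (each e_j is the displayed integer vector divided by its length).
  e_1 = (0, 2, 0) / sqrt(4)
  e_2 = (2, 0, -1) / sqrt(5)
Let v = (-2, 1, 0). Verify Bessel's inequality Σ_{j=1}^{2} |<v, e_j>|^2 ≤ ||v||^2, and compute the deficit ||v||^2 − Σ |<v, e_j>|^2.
Σ |<v, e_j>|^2 = 21/5; ||v||^2 = 5; deficit = 4/5

Write each e_j = u_j / sqrt(<u_j, u_j>) where u_j is the displayed integer vector. Then <v, e_j> = <v, u_j> / sqrt(<u_j, u_j>), so |<v, e_j>|^2 = <v, u_j>^2 / <u_j, u_j>.
Coefficients: <v, e_1> = 2/sqrt(4), <v, e_2> = -4/sqrt(5).
Square and sum: Σ |<v, e_j>|^2 = 21/5.
Compute ||v||^2 = v·v = 5.
Deficit = 5 − 21/5 = 4/5 ≥ 0, confirming Bessel's inequality. (The deficit equals ||v − Σ <v,e_j> e_j||^2, the squared distance from v to span{e_j}.)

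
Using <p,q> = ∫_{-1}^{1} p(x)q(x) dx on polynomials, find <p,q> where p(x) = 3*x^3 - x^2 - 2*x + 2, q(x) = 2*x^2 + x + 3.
<p,q> = 176/15

Expand the product: p(x)·q(x) = 6*x^5 + x^4 + 4*x^3 - x^2 - 4*x + 6.
∫_{-1}^{1} of each monomial x^k gives [2/(k+1) if k even, 0 if k odd]. Integrating term-by-term (or equivalently evaluating the antiderivative F(x) = x^6 + x^5/5 + x^4 - x^3/3 - 2*x^2 + 6*x at the endpoints):
  F(1) − F(−1) = 88/15 − (-88/15) = 176/15.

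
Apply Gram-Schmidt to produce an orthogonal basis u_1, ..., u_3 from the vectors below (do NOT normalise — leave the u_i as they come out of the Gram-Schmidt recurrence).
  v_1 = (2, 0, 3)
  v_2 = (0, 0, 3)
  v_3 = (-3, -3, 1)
Orthogonal basis:
  u_1 = (2, 0, 3)
  u_2 = (-18/13, 0, 12/13)
  u_3 = (0, -3, 0)

Apply the Gram-Schmidt recurrence
  u_1 = v_1
  u_i = v_i − Σ_{j<i} ((v_i · u_j) / (u_j · u_j)) · u_j.

Step by step this gives:
  u_1 = (2, 0, 3)
  u_2 = (-18/13, 0, 12/13)
  u_3 = (0, -3, 0)

Orthogonality check:
  u_2 · u_1 = 0 (should be 0)
  u_3 · u_1 = 0 (should be 0)
  u_3 · u_2 = 0 (should be 0)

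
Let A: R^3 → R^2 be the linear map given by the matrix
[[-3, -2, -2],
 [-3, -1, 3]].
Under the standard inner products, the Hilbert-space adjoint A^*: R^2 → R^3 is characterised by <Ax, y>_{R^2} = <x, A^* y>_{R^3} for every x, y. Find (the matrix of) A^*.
A^* = A^T =
[[-3, -3],
 [-2, -1],
 [-2, 3]]

For real matrices with standard dot products, the defining identity <Ax, y> = <x, A^* y> gives (Ax)^T y = x^T (A^*) y, i.e. x^T A^T y = x^T (A^*) y. Since this holds for all x, y, we must have A^* = A^T. Therefore
A^* =
[[-3, -3],
 [-2, -1],
 [-2, 3]].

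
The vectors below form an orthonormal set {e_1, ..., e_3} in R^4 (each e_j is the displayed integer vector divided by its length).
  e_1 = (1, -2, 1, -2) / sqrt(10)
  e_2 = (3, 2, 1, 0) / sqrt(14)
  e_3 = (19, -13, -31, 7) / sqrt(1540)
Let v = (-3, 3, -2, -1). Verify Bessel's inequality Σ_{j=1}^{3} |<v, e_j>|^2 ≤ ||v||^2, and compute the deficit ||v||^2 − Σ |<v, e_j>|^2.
Σ |<v, e_j>|^2 = 483/44; ||v||^2 = 23; deficit = 529/44

Write each e_j = u_j / sqrt(<u_j, u_j>) where u_j is the displayed integer vector. Then <v, e_j> = <v, u_j> / sqrt(<u_j, u_j>), so |<v, e_j>|^2 = <v, u_j>^2 / <u_j, u_j>.
Coefficients: <v, e_1> = -9/sqrt(10), <v, e_2> = -5/sqrt(14), <v, e_3> = -41/sqrt(1540).
Square and sum: Σ |<v, e_j>|^2 = 483/44.
Compute ||v||^2 = v·v = 23.
Deficit = 23 − 483/44 = 529/44 ≥ 0, confirming Bessel's inequality. (The deficit equals ||v − Σ <v,e_j> e_j||^2, the squared distance from v to span{e_j}.)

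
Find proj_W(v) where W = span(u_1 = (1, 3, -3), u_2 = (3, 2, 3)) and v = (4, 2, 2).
proj_W(v) = (61/19, 50/19, 45/19)

Set up U = [u_1 | ... | u_2] ∈ R^(3×2). The projector onto W = col(U) is P = U (U^T U)^(-1) U^T.
Compute U^T U =
  [19, 0]
  [0, 22],
and U^T v = (4, 22).
Solve U^T U · c = U^T v for the coefficients: c = (4/19, 1). The projection is proj_W(v) = U c.
Check: (v - proj_W(v)) · u_1 = 0  (should be 0).
Check: (v - proj_W(v)) · u_2 = 0  (should be 0).
Result: proj_W(v) = (61/19, 50/19, 45/19).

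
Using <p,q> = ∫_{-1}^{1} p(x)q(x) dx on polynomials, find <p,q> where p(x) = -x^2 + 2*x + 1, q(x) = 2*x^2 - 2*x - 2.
<p,q> = -24/5

Expand the product: p(x)·q(x) = -2*x^4 + 6*x^3 - 6*x - 2.
∫_{-1}^{1} of each monomial x^k gives [2/(k+1) if k even, 0 if k odd]. Integrating term-by-term (or equivalently evaluating the antiderivative F(x) = -2*x^5/5 + 3*x^4/2 - 3*x^2 - 2*x at the endpoints):
  F(1) − F(−1) = -39/10 − (9/10) = -24/5.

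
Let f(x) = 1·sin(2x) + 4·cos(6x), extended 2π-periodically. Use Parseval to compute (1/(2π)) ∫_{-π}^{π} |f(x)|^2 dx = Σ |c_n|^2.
Σ |c_n|^2 = 17/2

Expand |f|^2 and use orthogonality of {sin(nx), cos(mx)} on [-π, π]:
  ∫_{-π}^{π} sin(nx)^2 dx = π, ∫ cos(mx)^2 dx = π, and cross terms integrate to 0.
So ∫_{-π}^{π} f(x)^2 dx = 1^2 · π + 4^2 · π = (1 + 16)π.
Divide by 2π: (1 + 16)/2 = 17/2.
By Parseval, this equals Σ |c_n|^2.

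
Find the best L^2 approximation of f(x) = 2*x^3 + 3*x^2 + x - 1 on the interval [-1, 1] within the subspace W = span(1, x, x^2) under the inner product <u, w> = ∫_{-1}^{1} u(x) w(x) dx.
g(x) = 3*x^2 + 11*x/5 - 1

The best approximation g ∈ W is the orthogonal projection of f onto W. Writing g = a_0 + a_1 x + a_2 x^2, the coefficients solve the normal equations G · a = b where
  G_{ij} = <φ_i, φ_j> and b_i = <f, φ_i>, with φ_0 = 1, φ_1 = x, φ_2 = x^2.
G =
  [2, 0, 2/3]
  [0, 2/3, 0]
  [2/3, 0, 2/5],
b = (0, 22/15, 8/15).
Solving gives a_0 = -1, a_1 = 11/5, a_2 = 3, so
  g(x) = 3*x^2 + 11*x/5 - 1.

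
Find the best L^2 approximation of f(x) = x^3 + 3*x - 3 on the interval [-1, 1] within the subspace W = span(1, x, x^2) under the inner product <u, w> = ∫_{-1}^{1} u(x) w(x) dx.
g(x) = 18*x/5 - 3

The best approximation g ∈ W is the orthogonal projection of f onto W. Writing g = a_0 + a_1 x + a_2 x^2, the coefficients solve the normal equations G · a = b where
  G_{ij} = <φ_i, φ_j> and b_i = <f, φ_i>, with φ_0 = 1, φ_1 = x, φ_2 = x^2.
G =
  [2, 0, 2/3]
  [0, 2/3, 0]
  [2/3, 0, 2/5],
b = (-6, 12/5, -2).
Solving gives a_0 = -3, a_1 = 18/5, a_2 = 0, so
  g(x) = 18*x/5 - 3.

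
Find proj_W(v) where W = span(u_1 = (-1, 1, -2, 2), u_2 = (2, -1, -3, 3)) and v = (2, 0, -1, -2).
proj_W(v) = (193/149, -147/149, 64/149, -64/149)

Set up U = [u_1 | ... | u_2] ∈ R^(4×2). The projector onto W = col(U) is P = U (U^T U)^(-1) U^T.
Compute U^T U =
  [10, 9]
  [9, 23],
and U^T v = (-4, 1).
Solve U^T U · c = U^T v for the coefficients: c = (-101/149, 46/149). The projection is proj_W(v) = U c.
Check: (v - proj_W(v)) · u_1 = 0  (should be 0).
Check: (v - proj_W(v)) · u_2 = 0  (should be 0).
Result: proj_W(v) = (193/149, -147/149, 64/149, -64/149).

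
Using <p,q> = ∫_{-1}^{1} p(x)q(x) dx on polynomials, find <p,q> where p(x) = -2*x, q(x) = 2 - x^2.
<p,q> = 0

Expand the product: p(x)·q(x) = 2*x^3 - 4*x.
∫_{-1}^{1} of each monomial x^k gives [2/(k+1) if k even, 0 if k odd]. Integrating term-by-term (or equivalently evaluating the antiderivative F(x) = x^4/2 - 2*x^2 at the endpoints):
  F(1) − F(−1) = -3/2 − (-3/2) = 0.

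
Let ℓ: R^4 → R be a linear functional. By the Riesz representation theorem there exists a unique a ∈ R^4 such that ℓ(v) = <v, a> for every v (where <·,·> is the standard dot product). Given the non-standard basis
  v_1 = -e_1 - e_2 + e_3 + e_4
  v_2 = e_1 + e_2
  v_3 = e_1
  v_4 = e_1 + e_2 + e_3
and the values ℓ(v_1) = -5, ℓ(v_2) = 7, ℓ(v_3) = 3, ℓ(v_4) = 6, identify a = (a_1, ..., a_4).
a = (3, 4, -1, 3)

Write a = (a_1, ..., a_4) in the standard basis. For each basis vector v_i, ℓ(v_i) = <v_i, a> is a linear equation in the a_j's. Collect the n equations into a matrix system V a = ℓ, where row i of V is v_i (expressed in the standard basis). Since V is invertible (lower-triangular with 1s on the diagonal, up to permutation), solve by back-substitution:
  V =
[[-1, -1, 1, 1],
 [1, 1, 0, 0],
 [1, 0, 0, 0],
 [1, 1, 1, 0]]
  V a = (-5, 7, 3, 6)
Solving gives a = (3, 4, -1, 3).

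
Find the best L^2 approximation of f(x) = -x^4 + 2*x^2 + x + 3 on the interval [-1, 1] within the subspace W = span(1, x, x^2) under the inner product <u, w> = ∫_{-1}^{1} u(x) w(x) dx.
g(x) = 8*x^2/7 + x + 108/35

The best approximation g ∈ W is the orthogonal projection of f onto W. Writing g = a_0 + a_1 x + a_2 x^2, the coefficients solve the normal equations G · a = b where
  G_{ij} = <φ_i, φ_j> and b_i = <f, φ_i>, with φ_0 = 1, φ_1 = x, φ_2 = x^2.
G =
  [2, 0, 2/3]
  [0, 2/3, 0]
  [2/3, 0, 2/5],
b = (104/15, 2/3, 88/35).
Solving gives a_0 = 108/35, a_1 = 1, a_2 = 8/7, so
  g(x) = 8*x^2/7 + x + 108/35.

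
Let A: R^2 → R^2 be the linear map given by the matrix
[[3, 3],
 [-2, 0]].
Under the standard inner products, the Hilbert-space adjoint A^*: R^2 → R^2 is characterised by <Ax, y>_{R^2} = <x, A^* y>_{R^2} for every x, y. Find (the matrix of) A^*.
A^* = A^T =
[[3, -2],
 [3, 0]]

For real matrices with standard dot products, the defining identity <Ax, y> = <x, A^* y> gives (Ax)^T y = x^T (A^*) y, i.e. x^T A^T y = x^T (A^*) y. Since this holds for all x, y, we must have A^* = A^T. Therefore
A^* =
[[3, -2],
 [3, 0]].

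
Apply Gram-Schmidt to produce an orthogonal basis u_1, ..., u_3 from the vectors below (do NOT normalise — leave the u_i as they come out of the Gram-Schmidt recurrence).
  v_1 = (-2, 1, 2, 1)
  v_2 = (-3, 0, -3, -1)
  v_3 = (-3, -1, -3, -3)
Orthogonal basis:
  u_1 = (-2, 1, 2, 1)
  u_2 = (-16/5, 1/10, -14/5, -9/10)
  u_3 = (-59/189, -134/189, 23/27, -34/21)

Apply the Gram-Schmidt recurrence
  u_1 = v_1
  u_i = v_i − Σ_{j<i} ((v_i · u_j) / (u_j · u_j)) · u_j.

Step by step this gives:
  u_1 = (-2, 1, 2, 1)
  u_2 = (-16/5, 1/10, -14/5, -9/10)
  u_3 = (-59/189, -134/189, 23/27, -34/21)

Orthogonality check:
  u_2 · u_1 = 0 (should be 0)
  u_3 · u_1 = 0 (should be 0)
  u_3 · u_2 = 0 (should be 0)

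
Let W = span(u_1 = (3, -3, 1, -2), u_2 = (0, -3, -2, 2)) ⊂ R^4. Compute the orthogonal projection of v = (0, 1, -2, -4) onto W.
proj_W(v) = (108/191, 147/191, 206/191, -242/191)

Set up U = [u_1 | ... | u_2] ∈ R^(4×2). The projector onto W = col(U) is P = U (U^T U)^(-1) U^T.
Compute U^T U =
  [23, 3]
  [3, 17],
and U^T v = (3, -7).
Solve U^T U · c = U^T v for the coefficients: c = (36/191, -85/191). The projection is proj_W(v) = U c.
Check: (v - proj_W(v)) · u_1 = 0  (should be 0).
Check: (v - proj_W(v)) · u_2 = 0  (should be 0).
Result: proj_W(v) = (108/191, 147/191, 206/191, -242/191).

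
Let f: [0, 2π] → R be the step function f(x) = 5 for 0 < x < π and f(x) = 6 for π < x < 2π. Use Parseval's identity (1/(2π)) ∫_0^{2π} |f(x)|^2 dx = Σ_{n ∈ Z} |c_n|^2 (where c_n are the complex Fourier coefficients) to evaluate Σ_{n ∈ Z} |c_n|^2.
Σ |c_n|^2 = 61/2

Parseval equates the L^2 energy of f (normalised by 1/(2π)) with the ℓ^2 sum of its Fourier coefficients: (1/(2π)) ∫_0^{2π} |f|^2 = Σ |c_n|^2.
Compute the left side: (1/(2π)) [∫_0^π 5^2 dx + ∫_π^{2π} 6^2 dx] = (1/(2π)) · (25π + 36π) = (25 + 36)/2 = 61/2.
So Σ_{n ∈ Z} |c_n|^2 = 61/2.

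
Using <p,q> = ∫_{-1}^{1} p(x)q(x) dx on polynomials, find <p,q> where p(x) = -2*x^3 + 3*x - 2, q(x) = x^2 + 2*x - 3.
<p,q> = 196/15

Expand the product: p(x)·q(x) = -2*x^5 - 4*x^4 + 9*x^3 + 4*x^2 - 13*x + 6.
∫_{-1}^{1} of each monomial x^k gives [2/(k+1) if k even, 0 if k odd]. Integrating term-by-term (or equivalently evaluating the antiderivative F(x) = -x^6/3 - 4*x^5/5 + 9*x^4/4 + 4*x^3/3 - 13*x^2/2 + 6*x at the endpoints):
  F(1) − F(−1) = 39/20 − (-667/60) = 196/15.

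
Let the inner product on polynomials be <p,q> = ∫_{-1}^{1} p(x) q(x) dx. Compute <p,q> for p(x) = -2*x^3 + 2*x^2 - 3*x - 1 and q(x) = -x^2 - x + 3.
<p,q> = 2/3

Expand the product: p(x)·q(x) = 2*x^5 - 5*x^3 + 10*x^2 - 8*x - 3.
∫_{-1}^{1} of each monomial x^k gives [2/(k+1) if k even, 0 if k odd]. Integrating term-by-term (or equivalently evaluating the antiderivative F(x) = x^6/3 - 5*x^4/4 + 10*x^3/3 - 4*x^2 - 3*x at the endpoints):
  F(1) − F(−1) = -55/12 − (-21/4) = 2/3.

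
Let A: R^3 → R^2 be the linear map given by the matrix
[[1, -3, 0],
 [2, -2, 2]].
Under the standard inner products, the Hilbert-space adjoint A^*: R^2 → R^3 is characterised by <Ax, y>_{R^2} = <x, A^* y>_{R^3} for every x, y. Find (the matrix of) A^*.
A^* = A^T =
[[1, 2],
 [-3, -2],
 [0, 2]]

For real matrices with standard dot products, the defining identity <Ax, y> = <x, A^* y> gives (Ax)^T y = x^T (A^*) y, i.e. x^T A^T y = x^T (A^*) y. Since this holds for all x, y, we must have A^* = A^T. Therefore
A^* =
[[1, 2],
 [-3, -2],
 [0, 2]].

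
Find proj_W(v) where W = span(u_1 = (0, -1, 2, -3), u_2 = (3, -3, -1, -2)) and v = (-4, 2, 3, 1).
proj_W(v) = (-47/13, 803/273, 697/273, 106/273)

Set up U = [u_1 | ... | u_2] ∈ R^(4×2). The projector onto W = col(U) is P = U (U^T U)^(-1) U^T.
Compute U^T U =
  [14, 7]
  [7, 23],
and U^T v = (1, -23).
Solve U^T U · c = U^T v for the coefficients: c = (184/273, -47/39). The projection is proj_W(v) = U c.
Check: (v - proj_W(v)) · u_1 = 0  (should be 0).
Check: (v - proj_W(v)) · u_2 = 0  (should be 0).
Result: proj_W(v) = (-47/13, 803/273, 697/273, 106/273).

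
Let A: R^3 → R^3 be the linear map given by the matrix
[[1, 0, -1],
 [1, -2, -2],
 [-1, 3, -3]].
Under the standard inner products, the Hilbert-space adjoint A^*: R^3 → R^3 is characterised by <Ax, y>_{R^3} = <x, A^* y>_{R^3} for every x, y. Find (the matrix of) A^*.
A^* = A^T =
[[1, 1, -1],
 [0, -2, 3],
 [-1, -2, -3]]

For real matrices with standard dot products, the defining identity <Ax, y> = <x, A^* y> gives (Ax)^T y = x^T (A^*) y, i.e. x^T A^T y = x^T (A^*) y. Since this holds for all x, y, we must have A^* = A^T. Therefore
A^* =
[[1, 1, -1],
 [0, -2, 3],
 [-1, -2, -3]].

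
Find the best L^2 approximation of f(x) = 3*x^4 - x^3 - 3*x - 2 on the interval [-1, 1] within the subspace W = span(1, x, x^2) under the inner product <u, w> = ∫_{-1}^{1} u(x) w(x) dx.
g(x) = 18*x^2/7 - 18*x/5 - 79/35

The best approximation g ∈ W is the orthogonal projection of f onto W. Writing g = a_0 + a_1 x + a_2 x^2, the coefficients solve the normal equations G · a = b where
  G_{ij} = <φ_i, φ_j> and b_i = <f, φ_i>, with φ_0 = 1, φ_1 = x, φ_2 = x^2.
G =
  [2, 0, 2/3]
  [0, 2/3, 0]
  [2/3, 0, 2/5],
b = (-14/5, -12/5, -10/21).
Solving gives a_0 = -79/35, a_1 = -18/5, a_2 = 18/7, so
  g(x) = 18*x^2/7 - 18*x/5 - 79/35.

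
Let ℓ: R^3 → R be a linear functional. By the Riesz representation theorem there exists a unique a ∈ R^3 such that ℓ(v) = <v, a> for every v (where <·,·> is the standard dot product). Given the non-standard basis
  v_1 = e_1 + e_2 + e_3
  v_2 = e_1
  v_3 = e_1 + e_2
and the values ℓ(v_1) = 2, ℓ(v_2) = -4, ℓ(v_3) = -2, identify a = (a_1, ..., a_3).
a = (-4, 2, 4)

Write a = (a_1, ..., a_3) in the standard basis. For each basis vector v_i, ℓ(v_i) = <v_i, a> is a linear equation in the a_j's. Collect the n equations into a matrix system V a = ℓ, where row i of V is v_i (expressed in the standard basis). Since V is invertible (lower-triangular with 1s on the diagonal, up to permutation), solve by back-substitution:
  V =
[[1, 1, 1],
 [1, 0, 0],
 [1, 1, 0]]
  V a = (2, -4, -2)
Solving gives a = (-4, 2, 4).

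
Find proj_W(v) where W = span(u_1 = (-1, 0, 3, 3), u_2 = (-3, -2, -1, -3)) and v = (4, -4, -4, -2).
proj_W(v) = (176/89, 42/89, -318/89, -276/89)

Set up U = [u_1 | ... | u_2] ∈ R^(4×2). The projector onto W = col(U) is P = U (U^T U)^(-1) U^T.
Compute U^T U =
  [19, -9]
  [-9, 23],
and U^T v = (-22, 6).
Solve U^T U · c = U^T v for the coefficients: c = (-113/89, -21/89). The projection is proj_W(v) = U c.
Check: (v - proj_W(v)) · u_1 = 0  (should be 0).
Check: (v - proj_W(v)) · u_2 = 0  (should be 0).
Result: proj_W(v) = (176/89, 42/89, -318/89, -276/89).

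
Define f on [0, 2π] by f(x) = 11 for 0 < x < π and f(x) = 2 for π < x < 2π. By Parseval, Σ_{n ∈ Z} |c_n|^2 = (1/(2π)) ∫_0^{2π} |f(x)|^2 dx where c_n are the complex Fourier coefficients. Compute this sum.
Σ |c_n|^2 = 125/2

Parseval equates the L^2 energy of f (normalised by 1/(2π)) with the ℓ^2 sum of its Fourier coefficients: (1/(2π)) ∫_0^{2π} |f|^2 = Σ |c_n|^2.
Compute the left side: (1/(2π)) [∫_0^π 11^2 dx + ∫_π^{2π} 2^2 dx] = (1/(2π)) · (121π + 4π) = (121 + 4)/2 = 125/2.
So Σ_{n ∈ Z} |c_n|^2 = 125/2.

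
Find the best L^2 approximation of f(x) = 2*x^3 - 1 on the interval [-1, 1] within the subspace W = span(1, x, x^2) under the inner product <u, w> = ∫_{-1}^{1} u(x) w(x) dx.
g(x) = 6*x/5 - 1

The best approximation g ∈ W is the orthogonal projection of f onto W. Writing g = a_0 + a_1 x + a_2 x^2, the coefficients solve the normal equations G · a = b where
  G_{ij} = <φ_i, φ_j> and b_i = <f, φ_i>, with φ_0 = 1, φ_1 = x, φ_2 = x^2.
G =
  [2, 0, 2/3]
  [0, 2/3, 0]
  [2/3, 0, 2/5],
b = (-2, 4/5, -2/3).
Solving gives a_0 = -1, a_1 = 6/5, a_2 = 0, so
  g(x) = 6*x/5 - 1.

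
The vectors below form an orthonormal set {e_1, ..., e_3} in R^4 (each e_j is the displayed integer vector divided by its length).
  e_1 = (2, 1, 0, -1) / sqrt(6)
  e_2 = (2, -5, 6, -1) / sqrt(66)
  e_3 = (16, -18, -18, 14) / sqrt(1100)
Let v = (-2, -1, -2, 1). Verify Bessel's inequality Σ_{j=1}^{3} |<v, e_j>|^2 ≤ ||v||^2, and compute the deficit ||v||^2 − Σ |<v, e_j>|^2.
Σ |<v, e_j>|^2 = 234/25; ||v||^2 = 10; deficit = 16/25

Write each e_j = u_j / sqrt(<u_j, u_j>) where u_j is the displayed integer vector. Then <v, e_j> = <v, u_j> / sqrt(<u_j, u_j>), so |<v, e_j>|^2 = <v, u_j>^2 / <u_j, u_j>.
Coefficients: <v, e_1> = -6/sqrt(6), <v, e_2> = -12/sqrt(66), <v, e_3> = 36/sqrt(1100).
Square and sum: Σ |<v, e_j>|^2 = 234/25.
Compute ||v||^2 = v·v = 10.
Deficit = 10 − 234/25 = 16/25 ≥ 0, confirming Bessel's inequality. (The deficit equals ||v − Σ <v,e_j> e_j||^2, the squared distance from v to span{e_j}.)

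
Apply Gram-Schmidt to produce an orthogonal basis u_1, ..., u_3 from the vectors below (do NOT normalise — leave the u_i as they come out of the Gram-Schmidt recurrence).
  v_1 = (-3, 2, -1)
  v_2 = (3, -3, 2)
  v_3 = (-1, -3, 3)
Orthogonal basis:
  u_1 = (-3, 2, -1)
  u_2 = (-9/14, -4/7, 11/14)
  u_3 = (-1/19, -3/19, -3/19)

Apply the Gram-Schmidt recurrence
  u_1 = v_1
  u_i = v_i − Σ_{j<i} ((v_i · u_j) / (u_j · u_j)) · u_j.

Step by step this gives:
  u_1 = (-3, 2, -1)
  u_2 = (-9/14, -4/7, 11/14)
  u_3 = (-1/19, -3/19, -3/19)

Orthogonality check:
  u_2 · u_1 = 0 (should be 0)
  u_3 · u_1 = 0 (should be 0)
  u_3 · u_2 = 0 (should be 0)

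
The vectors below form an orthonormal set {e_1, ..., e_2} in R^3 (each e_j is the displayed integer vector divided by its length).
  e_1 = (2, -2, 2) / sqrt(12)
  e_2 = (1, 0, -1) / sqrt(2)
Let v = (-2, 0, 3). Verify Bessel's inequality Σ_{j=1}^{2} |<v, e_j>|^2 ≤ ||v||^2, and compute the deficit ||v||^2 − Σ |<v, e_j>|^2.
Σ |<v, e_j>|^2 = 77/6; ||v||^2 = 13; deficit = 1/6

Write each e_j = u_j / sqrt(<u_j, u_j>) where u_j is the displayed integer vector. Then <v, e_j> = <v, u_j> / sqrt(<u_j, u_j>), so |<v, e_j>|^2 = <v, u_j>^2 / <u_j, u_j>.
Coefficients: <v, e_1> = 2/sqrt(12), <v, e_2> = -5/sqrt(2).
Square and sum: Σ |<v, e_j>|^2 = 77/6.
Compute ||v||^2 = v·v = 13.
Deficit = 13 − 77/6 = 1/6 ≥ 0, confirming Bessel's inequality. (The deficit equals ||v − Σ <v,e_j> e_j||^2, the squared distance from v to span{e_j}.)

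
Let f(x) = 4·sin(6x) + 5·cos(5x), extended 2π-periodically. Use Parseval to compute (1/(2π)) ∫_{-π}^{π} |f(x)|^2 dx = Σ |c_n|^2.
Σ |c_n|^2 = 41/2

Expand |f|^2 and use orthogonality of {sin(nx), cos(mx)} on [-π, π]:
  ∫_{-π}^{π} sin(nx)^2 dx = π, ∫ cos(mx)^2 dx = π, and cross terms integrate to 0.
So ∫_{-π}^{π} f(x)^2 dx = 4^2 · π + 5^2 · π = (16 + 25)π.
Divide by 2π: (16 + 25)/2 = 41/2.
By Parseval, this equals Σ |c_n|^2.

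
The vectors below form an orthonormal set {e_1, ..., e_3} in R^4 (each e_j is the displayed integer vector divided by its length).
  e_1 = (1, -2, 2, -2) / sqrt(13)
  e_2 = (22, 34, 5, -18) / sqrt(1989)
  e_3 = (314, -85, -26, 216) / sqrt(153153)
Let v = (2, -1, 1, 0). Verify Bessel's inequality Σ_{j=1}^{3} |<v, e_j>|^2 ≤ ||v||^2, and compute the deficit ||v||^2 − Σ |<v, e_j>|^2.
Σ |<v, e_j>|^2 = 5970/1001; ||v||^2 = 6; deficit = 36/1001

Write each e_j = u_j / sqrt(<u_j, u_j>) where u_j is the displayed integer vector. Then <v, e_j> = <v, u_j> / sqrt(<u_j, u_j>), so |<v, e_j>|^2 = <v, u_j>^2 / <u_j, u_j>.
Coefficients: <v, e_1> = 6/sqrt(13), <v, e_2> = 15/sqrt(1989), <v, e_3> = 687/sqrt(153153).
Square and sum: Σ |<v, e_j>|^2 = 5970/1001.
Compute ||v||^2 = v·v = 6.
Deficit = 6 − 5970/1001 = 36/1001 ≥ 0, confirming Bessel's inequality. (The deficit equals ||v − Σ <v,e_j> e_j||^2, the squared distance from v to span{e_j}.)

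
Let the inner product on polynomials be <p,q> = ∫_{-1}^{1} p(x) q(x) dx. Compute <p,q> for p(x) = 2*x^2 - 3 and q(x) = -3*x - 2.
<p,q> = 28/3

Expand the product: p(x)·q(x) = -6*x^3 - 4*x^2 + 9*x + 6.
∫_{-1}^{1} of each monomial x^k gives [2/(k+1) if k even, 0 if k odd]. Integrating term-by-term (or equivalently evaluating the antiderivative F(x) = -3*x^4/2 - 4*x^3/3 + 9*x^2/2 + 6*x at the endpoints):
  F(1) − F(−1) = 23/3 − (-5/3) = 28/3.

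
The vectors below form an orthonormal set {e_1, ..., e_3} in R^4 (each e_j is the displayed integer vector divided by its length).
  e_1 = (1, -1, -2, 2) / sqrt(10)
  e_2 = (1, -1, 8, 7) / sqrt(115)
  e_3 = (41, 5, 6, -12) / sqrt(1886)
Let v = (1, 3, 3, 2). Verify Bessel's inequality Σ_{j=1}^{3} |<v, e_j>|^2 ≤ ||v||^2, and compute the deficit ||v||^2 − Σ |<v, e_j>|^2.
Σ |<v, e_j>|^2 = 582/41; ||v||^2 = 23; deficit = 361/41

Write each e_j = u_j / sqrt(<u_j, u_j>) where u_j is the displayed integer vector. Then <v, e_j> = <v, u_j> / sqrt(<u_j, u_j>), so |<v, e_j>|^2 = <v, u_j>^2 / <u_j, u_j>.
Coefficients: <v, e_1> = -4/sqrt(10), <v, e_2> = 36/sqrt(115), <v, e_3> = 50/sqrt(1886).
Square and sum: Σ |<v, e_j>|^2 = 582/41.
Compute ||v||^2 = v·v = 23.
Deficit = 23 − 582/41 = 361/41 ≥ 0, confirming Bessel's inequality. (The deficit equals ||v − Σ <v,e_j> e_j||^2, the squared distance from v to span{e_j}.)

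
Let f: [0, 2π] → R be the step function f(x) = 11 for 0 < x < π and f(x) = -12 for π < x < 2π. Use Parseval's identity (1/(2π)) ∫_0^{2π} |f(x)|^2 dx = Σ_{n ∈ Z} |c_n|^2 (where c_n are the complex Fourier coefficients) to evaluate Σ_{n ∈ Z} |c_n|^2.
Σ |c_n|^2 = 265/2

Parseval equates the L^2 energy of f (normalised by 1/(2π)) with the ℓ^2 sum of its Fourier coefficients: (1/(2π)) ∫_0^{2π} |f|^2 = Σ |c_n|^2.
Compute the left side: (1/(2π)) [∫_0^π 11^2 dx + ∫_π^{2π} (-12)^2 dx] = (1/(2π)) · (121π + 144π) = (121 + 144)/2 = 265/2.
So Σ_{n ∈ Z} |c_n|^2 = 265/2.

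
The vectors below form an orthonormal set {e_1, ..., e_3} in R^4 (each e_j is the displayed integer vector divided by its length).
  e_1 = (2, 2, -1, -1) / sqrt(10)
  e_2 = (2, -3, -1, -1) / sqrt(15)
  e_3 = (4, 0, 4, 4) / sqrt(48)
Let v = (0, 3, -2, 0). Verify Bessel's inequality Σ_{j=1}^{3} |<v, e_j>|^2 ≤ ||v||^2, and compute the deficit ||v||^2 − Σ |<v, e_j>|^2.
Σ |<v, e_j>|^2 = 11; ||v||^2 = 13; deficit = 2

Write each e_j = u_j / sqrt(<u_j, u_j>) where u_j is the displayed integer vector. Then <v, e_j> = <v, u_j> / sqrt(<u_j, u_j>), so |<v, e_j>|^2 = <v, u_j>^2 / <u_j, u_j>.
Coefficients: <v, e_1> = 8/sqrt(10), <v, e_2> = -7/sqrt(15), <v, e_3> = -8/sqrt(48).
Square and sum: Σ |<v, e_j>|^2 = 11.
Compute ||v||^2 = v·v = 13.
Deficit = 13 − 11 = 2 ≥ 0, confirming Bessel's inequality. (The deficit equals ||v − Σ <v,e_j> e_j||^2, the squared distance from v to span{e_j}.)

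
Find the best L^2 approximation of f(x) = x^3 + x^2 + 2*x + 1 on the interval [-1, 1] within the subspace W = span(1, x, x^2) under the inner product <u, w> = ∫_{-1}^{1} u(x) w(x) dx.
g(x) = x^2 + 13*x/5 + 1

The best approximation g ∈ W is the orthogonal projection of f onto W. Writing g = a_0 + a_1 x + a_2 x^2, the coefficients solve the normal equations G · a = b where
  G_{ij} = <φ_i, φ_j> and b_i = <f, φ_i>, with φ_0 = 1, φ_1 = x, φ_2 = x^2.
G =
  [2, 0, 2/3]
  [0, 2/3, 0]
  [2/3, 0, 2/5],
b = (8/3, 26/15, 16/15).
Solving gives a_0 = 1, a_1 = 13/5, a_2 = 1, so
  g(x) = x^2 + 13*x/5 + 1.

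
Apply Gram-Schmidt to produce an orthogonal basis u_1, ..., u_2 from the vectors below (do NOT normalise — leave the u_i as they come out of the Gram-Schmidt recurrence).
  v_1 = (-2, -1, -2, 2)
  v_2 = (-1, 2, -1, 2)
Orthogonal basis:
  u_1 = (-2, -1, -2, 2)
  u_2 = (-1/13, 32/13, -1/13, 14/13)

Apply the Gram-Schmidt recurrence
  u_1 = v_1
  u_i = v_i − Σ_{j<i} ((v_i · u_j) / (u_j · u_j)) · u_j.

Step by step this gives:
  u_1 = (-2, -1, -2, 2)
  u_2 = (-1/13, 32/13, -1/13, 14/13)

Orthogonality check:
  u_2 · u_1 = 0 (should be 0)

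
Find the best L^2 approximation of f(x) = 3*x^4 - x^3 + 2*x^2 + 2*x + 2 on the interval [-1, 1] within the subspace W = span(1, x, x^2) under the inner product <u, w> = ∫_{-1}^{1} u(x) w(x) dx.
g(x) = 32*x^2/7 + 7*x/5 + 61/35

The best approximation g ∈ W is the orthogonal projection of f onto W. Writing g = a_0 + a_1 x + a_2 x^2, the coefficients solve the normal equations G · a = b where
  G_{ij} = <φ_i, φ_j> and b_i = <f, φ_i>, with φ_0 = 1, φ_1 = x, φ_2 = x^2.
G =
  [2, 0, 2/3]
  [0, 2/3, 0]
  [2/3, 0, 2/5],
b = (98/15, 14/15, 314/105).
Solving gives a_0 = 61/35, a_1 = 7/5, a_2 = 32/7, so
  g(x) = 32*x^2/7 + 7*x/5 + 61/35.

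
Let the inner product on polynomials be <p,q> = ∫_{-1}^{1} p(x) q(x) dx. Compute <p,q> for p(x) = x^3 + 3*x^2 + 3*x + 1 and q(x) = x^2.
<p,q> = 28/15

Expand the product: p(x)·q(x) = x^5 + 3*x^4 + 3*x^3 + x^2.
∫_{-1}^{1} of each monomial x^k gives [2/(k+1) if k even, 0 if k odd]. Integrating term-by-term (or equivalently evaluating the antiderivative F(x) = x^6/6 + 3*x^5/5 + 3*x^4/4 + x^3/3 at the endpoints):
  F(1) − F(−1) = 37/20 − (-1/60) = 28/15.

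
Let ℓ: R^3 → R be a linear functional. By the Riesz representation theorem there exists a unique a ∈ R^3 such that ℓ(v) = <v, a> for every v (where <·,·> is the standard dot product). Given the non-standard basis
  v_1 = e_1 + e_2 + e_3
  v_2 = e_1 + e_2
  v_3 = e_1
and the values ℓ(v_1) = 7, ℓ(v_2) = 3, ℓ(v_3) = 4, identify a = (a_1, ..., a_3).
a = (4, -1, 4)

Write a = (a_1, ..., a_3) in the standard basis. For each basis vector v_i, ℓ(v_i) = <v_i, a> is a linear equation in the a_j's. Collect the n equations into a matrix system V a = ℓ, where row i of V is v_i (expressed in the standard basis). Since V is invertible (lower-triangular with 1s on the diagonal, up to permutation), solve by back-substitution:
  V =
[[1, 1, 1],
 [1, 1, 0],
 [1, 0, 0]]
  V a = (7, 3, 4)
Solving gives a = (4, -1, 4).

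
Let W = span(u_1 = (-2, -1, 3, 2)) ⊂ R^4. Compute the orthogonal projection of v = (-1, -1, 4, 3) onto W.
proj_W(v) = (-7/3, -7/6, 7/2, 7/3)

Set up U = [u_1 | ... | u_1] ∈ R^(4×1). The projector onto W = col(U) is P = U (U^T U)^(-1) U^T.
Compute U^T U =
  [18],
and U^T v = (21).
Solve U^T U · c = U^T v for the coefficients: c = (7/6). The projection is proj_W(v) = U c.
Check: (v - proj_W(v)) · u_1 = 0  (should be 0).
Result: proj_W(v) = (-7/3, -7/6, 7/2, 7/3).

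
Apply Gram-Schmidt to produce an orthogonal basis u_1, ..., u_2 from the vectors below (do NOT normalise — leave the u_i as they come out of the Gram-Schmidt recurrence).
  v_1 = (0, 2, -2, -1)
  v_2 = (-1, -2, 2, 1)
Orthogonal basis:
  u_1 = (0, 2, -2, -1)
  u_2 = (-1, 0, 0, 0)

Apply the Gram-Schmidt recurrence
  u_1 = v_1
  u_i = v_i − Σ_{j<i} ((v_i · u_j) / (u_j · u_j)) · u_j.

Step by step this gives:
  u_1 = (0, 2, -2, -1)
  u_2 = (-1, 0, 0, 0)

Orthogonality check:
  u_2 · u_1 = 0 (should be 0)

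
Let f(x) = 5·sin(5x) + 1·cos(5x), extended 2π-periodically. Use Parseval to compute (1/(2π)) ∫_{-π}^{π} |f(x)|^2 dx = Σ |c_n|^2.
Σ |c_n|^2 = 13

Expand |f|^2 and use orthogonality of {sin(nx), cos(mx)} on [-π, π]:
  ∫_{-π}^{π} sin(nx)^2 dx = π, ∫ cos(mx)^2 dx = π, and cross terms integrate to 0.
So ∫_{-π}^{π} f(x)^2 dx = 5^2 · π + 1^2 · π = (25 + 1)π.
Divide by 2π: (25 + 1)/2 = 13.
By Parseval, this equals Σ |c_n|^2.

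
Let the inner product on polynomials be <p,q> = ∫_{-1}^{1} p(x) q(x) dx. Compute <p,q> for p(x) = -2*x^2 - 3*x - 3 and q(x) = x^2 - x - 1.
<p,q> = 98/15

Expand the product: p(x)·q(x) = -2*x^4 - x^3 + 2*x^2 + 6*x + 3.
∫_{-1}^{1} of each monomial x^k gives [2/(k+1) if k even, 0 if k odd]. Integrating term-by-term (or equivalently evaluating the antiderivative F(x) = -2*x^5/5 - x^4/4 + 2*x^3/3 + 3*x^2 + 3*x at the endpoints):
  F(1) − F(−1) = 361/60 − (-31/60) = 98/15.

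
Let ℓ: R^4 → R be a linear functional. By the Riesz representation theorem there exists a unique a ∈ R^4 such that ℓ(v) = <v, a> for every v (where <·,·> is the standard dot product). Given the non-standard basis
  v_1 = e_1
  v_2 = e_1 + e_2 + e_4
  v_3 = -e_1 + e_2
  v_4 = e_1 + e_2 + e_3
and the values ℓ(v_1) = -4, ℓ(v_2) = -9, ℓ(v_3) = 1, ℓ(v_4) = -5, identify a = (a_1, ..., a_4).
a = (-4, -3, 2, -2)

Write a = (a_1, ..., a_4) in the standard basis. For each basis vector v_i, ℓ(v_i) = <v_i, a> is a linear equation in the a_j's. Collect the n equations into a matrix system V a = ℓ, where row i of V is v_i (expressed in the standard basis). Since V is invertible (lower-triangular with 1s on the diagonal, up to permutation), solve by back-substitution:
  V =
[[1, 0, 0, 0],
 [1, 1, 0, 1],
 [-1, 1, 0, 0],
 [1, 1, 1, 0]]
  V a = (-4, -9, 1, -5)
Solving gives a = (-4, -3, 2, -2).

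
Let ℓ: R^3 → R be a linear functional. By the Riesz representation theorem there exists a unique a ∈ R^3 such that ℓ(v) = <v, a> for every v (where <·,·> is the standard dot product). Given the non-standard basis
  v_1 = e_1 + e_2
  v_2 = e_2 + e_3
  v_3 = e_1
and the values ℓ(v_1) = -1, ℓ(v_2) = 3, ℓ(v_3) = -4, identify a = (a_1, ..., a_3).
a = (-4, 3, 0)

Write a = (a_1, ..., a_3) in the standard basis. For each basis vector v_i, ℓ(v_i) = <v_i, a> is a linear equation in the a_j's. Collect the n equations into a matrix system V a = ℓ, where row i of V is v_i (expressed in the standard basis). Since V is invertible (lower-triangular with 1s on the diagonal, up to permutation), solve by back-substitution:
  V =
[[1, 1, 0],
 [0, 1, 1],
 [1, 0, 0]]
  V a = (-1, 3, -4)
Solving gives a = (-4, 3, 0).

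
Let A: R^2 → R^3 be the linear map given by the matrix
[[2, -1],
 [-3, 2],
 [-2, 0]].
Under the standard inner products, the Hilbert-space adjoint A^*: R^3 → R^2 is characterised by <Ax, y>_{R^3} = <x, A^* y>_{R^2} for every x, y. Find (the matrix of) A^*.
A^* = A^T =
[[2, -3, -2],
 [-1, 2, 0]]

For real matrices with standard dot products, the defining identity <Ax, y> = <x, A^* y> gives (Ax)^T y = x^T (A^*) y, i.e. x^T A^T y = x^T (A^*) y. Since this holds for all x, y, we must have A^* = A^T. Therefore
A^* =
[[2, -3, -2],
 [-1, 2, 0]].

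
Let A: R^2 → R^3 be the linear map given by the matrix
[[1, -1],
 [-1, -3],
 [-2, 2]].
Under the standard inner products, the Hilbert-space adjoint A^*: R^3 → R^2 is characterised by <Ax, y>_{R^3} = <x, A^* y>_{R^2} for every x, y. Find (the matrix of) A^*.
A^* = A^T =
[[1, -1, -2],
 [-1, -3, 2]]

For real matrices with standard dot products, the defining identity <Ax, y> = <x, A^* y> gives (Ax)^T y = x^T (A^*) y, i.e. x^T A^T y = x^T (A^*) y. Since this holds for all x, y, we must have A^* = A^T. Therefore
A^* =
[[1, -1, -2],
 [-1, -3, 2]].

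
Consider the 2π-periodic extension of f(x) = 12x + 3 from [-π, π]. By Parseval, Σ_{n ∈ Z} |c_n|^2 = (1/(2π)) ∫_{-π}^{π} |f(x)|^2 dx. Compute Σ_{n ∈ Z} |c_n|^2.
Σ |c_n|^2 = 48π^2 + 9

Expand and integrate term by term over [-π, π]:
  ∫ (12x)^2 dx = 144·(2π^3/3); ∫ 2·12·(3)·x dx = 0 (odd integrand); ∫ 3^2 dx = 9·2π.
So (1/(2π)) ∫_{-π}^{π} (12x + 3)^2 dx = 144π^2/3 + 9 = 48π^2 + 9.
Parseval ⇒ Σ |c_n|^2 = 48π^2 + 9.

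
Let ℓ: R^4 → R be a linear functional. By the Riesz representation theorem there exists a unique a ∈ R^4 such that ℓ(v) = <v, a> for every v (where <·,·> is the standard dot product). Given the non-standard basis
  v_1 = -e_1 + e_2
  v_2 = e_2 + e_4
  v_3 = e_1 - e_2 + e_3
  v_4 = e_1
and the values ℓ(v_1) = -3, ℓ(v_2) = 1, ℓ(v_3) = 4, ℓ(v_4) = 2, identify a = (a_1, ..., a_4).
a = (2, -1, 1, 2)

Write a = (a_1, ..., a_4) in the standard basis. For each basis vector v_i, ℓ(v_i) = <v_i, a> is a linear equation in the a_j's. Collect the n equations into a matrix system V a = ℓ, where row i of V is v_i (expressed in the standard basis). Since V is invertible (lower-triangular with 1s on the diagonal, up to permutation), solve by back-substitution:
  V =
[[-1, 1, 0, 0],
 [0, 1, 0, 1],
 [1, -1, 1, 0],
 [1, 0, 0, 0]]
  V a = (-3, 1, 4, 2)
Solving gives a = (2, -1, 1, 2).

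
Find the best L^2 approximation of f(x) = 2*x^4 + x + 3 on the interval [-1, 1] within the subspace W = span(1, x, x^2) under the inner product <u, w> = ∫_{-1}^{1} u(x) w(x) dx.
g(x) = 12*x^2/7 + x + 99/35

The best approximation g ∈ W is the orthogonal projection of f onto W. Writing g = a_0 + a_1 x + a_2 x^2, the coefficients solve the normal equations G · a = b where
  G_{ij} = <φ_i, φ_j> and b_i = <f, φ_i>, with φ_0 = 1, φ_1 = x, φ_2 = x^2.
G =
  [2, 0, 2/3]
  [0, 2/3, 0]
  [2/3, 0, 2/5],
b = (34/5, 2/3, 18/7).
Solving gives a_0 = 99/35, a_1 = 1, a_2 = 12/7, so
  g(x) = 12*x^2/7 + x + 99/35.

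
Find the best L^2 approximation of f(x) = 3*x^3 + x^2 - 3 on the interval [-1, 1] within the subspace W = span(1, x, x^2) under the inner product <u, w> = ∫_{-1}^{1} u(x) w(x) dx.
g(x) = x^2 + 9*x/5 - 3

The best approximation g ∈ W is the orthogonal projection of f onto W. Writing g = a_0 + a_1 x + a_2 x^2, the coefficients solve the normal equations G · a = b where
  G_{ij} = <φ_i, φ_j> and b_i = <f, φ_i>, with φ_0 = 1, φ_1 = x, φ_2 = x^2.
G =
  [2, 0, 2/3]
  [0, 2/3, 0]
  [2/3, 0, 2/5],
b = (-16/3, 6/5, -8/5).
Solving gives a_0 = -3, a_1 = 9/5, a_2 = 1, so
  g(x) = x^2 + 9*x/5 - 3.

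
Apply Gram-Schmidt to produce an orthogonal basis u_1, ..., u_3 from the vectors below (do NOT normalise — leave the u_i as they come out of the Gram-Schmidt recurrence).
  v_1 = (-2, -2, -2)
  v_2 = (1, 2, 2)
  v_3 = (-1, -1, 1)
Orthogonal basis:
  u_1 = (-2, -2, -2)
  u_2 = (-2/3, 1/3, 1/3)
  u_3 = (0, -1, 1)

Apply the Gram-Schmidt recurrence
  u_1 = v_1
  u_i = v_i − Σ_{j<i} ((v_i · u_j) / (u_j · u_j)) · u_j.

Step by step this gives:
  u_1 = (-2, -2, -2)
  u_2 = (-2/3, 1/3, 1/3)
  u_3 = (0, -1, 1)

Orthogonality check:
  u_2 · u_1 = 0 (should be 0)
  u_3 · u_1 = 0 (should be 0)
  u_3 · u_2 = 0 (should be 0)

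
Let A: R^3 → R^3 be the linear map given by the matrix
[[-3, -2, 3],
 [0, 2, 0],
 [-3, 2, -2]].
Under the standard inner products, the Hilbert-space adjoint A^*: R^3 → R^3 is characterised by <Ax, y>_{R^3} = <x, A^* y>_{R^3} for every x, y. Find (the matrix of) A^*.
A^* = A^T =
[[-3, 0, -3],
 [-2, 2, 2],
 [3, 0, -2]]

For real matrices with standard dot products, the defining identity <Ax, y> = <x, A^* y> gives (Ax)^T y = x^T (A^*) y, i.e. x^T A^T y = x^T (A^*) y. Since this holds for all x, y, we must have A^* = A^T. Therefore
A^* =
[[-3, 0, -3],
 [-2, 2, 2],
 [3, 0, -2]].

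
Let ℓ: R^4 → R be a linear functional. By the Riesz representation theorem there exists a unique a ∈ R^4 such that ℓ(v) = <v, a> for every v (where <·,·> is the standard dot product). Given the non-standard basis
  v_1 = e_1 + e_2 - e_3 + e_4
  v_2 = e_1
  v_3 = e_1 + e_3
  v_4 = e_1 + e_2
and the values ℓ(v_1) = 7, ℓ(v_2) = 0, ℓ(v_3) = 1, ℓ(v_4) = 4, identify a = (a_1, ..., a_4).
a = (0, 4, 1, 4)

Write a = (a_1, ..., a_4) in the standard basis. For each basis vector v_i, ℓ(v_i) = <v_i, a> is a linear equation in the a_j's. Collect the n equations into a matrix system V a = ℓ, where row i of V is v_i (expressed in the standard basis). Since V is invertible (lower-triangular with 1s on the diagonal, up to permutation), solve by back-substitution:
  V =
[[1, 1, -1, 1],
 [1, 0, 0, 0],
 [1, 0, 1, 0],
 [1, 1, 0, 0]]
  V a = (7, 0, 1, 4)
Solving gives a = (0, 4, 1, 4).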